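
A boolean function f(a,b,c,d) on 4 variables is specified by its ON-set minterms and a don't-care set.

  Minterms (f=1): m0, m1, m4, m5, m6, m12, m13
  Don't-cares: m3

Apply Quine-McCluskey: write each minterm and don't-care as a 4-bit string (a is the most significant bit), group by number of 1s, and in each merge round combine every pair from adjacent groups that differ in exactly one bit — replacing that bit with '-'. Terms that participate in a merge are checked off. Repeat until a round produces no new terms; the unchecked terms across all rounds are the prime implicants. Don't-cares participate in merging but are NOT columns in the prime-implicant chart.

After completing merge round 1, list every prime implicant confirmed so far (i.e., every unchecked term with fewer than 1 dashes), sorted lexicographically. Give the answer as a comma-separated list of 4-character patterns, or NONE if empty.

size-2^0 implicants → 0000(✓)  0001(✓)  0011(✓)  0100(✓)  0101(✓)  0110(✓)  1100(✓)  1101(✓)
size-2^1 implicants → -100(✓)  -101(✓)  0-00(✓)  0-01(✓)  00-1  000-(✓)  01-0  010-(✓)  110-(✓)
size-2^2 implicants → -10-  0-0-
Unchecked terms (primes): -10-, 0-0-, 00-1, 01-0

NONE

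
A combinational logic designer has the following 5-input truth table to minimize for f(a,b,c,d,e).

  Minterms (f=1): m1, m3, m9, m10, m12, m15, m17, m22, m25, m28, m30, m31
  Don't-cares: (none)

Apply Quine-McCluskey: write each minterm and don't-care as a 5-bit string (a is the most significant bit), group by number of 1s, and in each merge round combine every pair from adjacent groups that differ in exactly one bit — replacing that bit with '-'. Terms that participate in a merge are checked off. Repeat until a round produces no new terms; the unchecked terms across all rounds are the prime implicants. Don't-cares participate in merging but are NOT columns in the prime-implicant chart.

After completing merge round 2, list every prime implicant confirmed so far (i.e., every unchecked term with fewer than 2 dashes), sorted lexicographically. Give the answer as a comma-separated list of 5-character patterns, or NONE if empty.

-1100, -1111, 000-1, 01010, 1-110, 111-0, 1111-

size-2^0 implicants → 00001(✓)  00011(✓)  01001(✓)  01010  01100(✓)  01111(✓)  10001(✓)  10110(✓)  11001(✓)  11100(✓)  11110(✓)  11111(✓)
size-2^1 implicants → -0001(✓)  -1001(✓)  -1100  -1111  0-001(✓)  000-1  1-001(✓)  1-110  111-0  1111-
size-2^2 implicants → --001
Unchecked terms (primes): --001, -1100, -1111, 000-1, 01010, 1-110, 111-0, 1111-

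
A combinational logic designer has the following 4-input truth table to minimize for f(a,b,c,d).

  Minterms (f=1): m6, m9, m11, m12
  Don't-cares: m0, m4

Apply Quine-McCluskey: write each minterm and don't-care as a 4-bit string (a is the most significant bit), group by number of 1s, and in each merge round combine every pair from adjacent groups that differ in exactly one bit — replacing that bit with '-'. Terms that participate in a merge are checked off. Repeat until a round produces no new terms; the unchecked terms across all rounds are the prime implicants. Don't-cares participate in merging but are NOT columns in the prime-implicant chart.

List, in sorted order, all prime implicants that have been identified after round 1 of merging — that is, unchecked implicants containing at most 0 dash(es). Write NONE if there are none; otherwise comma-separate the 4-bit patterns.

Round 0: 0000✓ 0100✓ 0110✓ 1001✓ 1011✓ 1100✓
Round 1: -100 0-00 01-0 10-1
PIs = {-100, 0-00, 01-0, 10-1}

NONE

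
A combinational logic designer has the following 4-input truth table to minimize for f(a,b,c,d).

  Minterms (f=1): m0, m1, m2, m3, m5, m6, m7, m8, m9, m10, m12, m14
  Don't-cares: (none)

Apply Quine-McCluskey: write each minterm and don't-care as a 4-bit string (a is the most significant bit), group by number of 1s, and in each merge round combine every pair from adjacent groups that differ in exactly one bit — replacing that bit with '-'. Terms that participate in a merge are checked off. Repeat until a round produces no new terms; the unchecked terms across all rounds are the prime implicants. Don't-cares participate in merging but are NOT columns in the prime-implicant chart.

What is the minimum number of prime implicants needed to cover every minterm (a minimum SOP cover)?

[col 0] 0000*, 0001*, 0010*, 0011*, 0101*, 0110*, 0111*, 1000*, 1001*, 1010*, 1100*, 1110*
[col 1] -000*, -001*, -010*, -110*, 0-01*, 0-10*, 0-11*, 00-0*, 00-1*, 000-*, 001-*, 01-1*, 011-*, 1-00*, 1-10*, 10-0*, 100-*, 11-0*
[col 2] --10, -0-0, -00-, 0--1, 0-1-, 00--, 1--0
Prime implicants: --10, -0-0, -00-, 0--1, 0-1-, 00--, 1--0
PI chart (minterm → PIs covering it):
  0 | -0-0,-00-,00--
  1 | -00-,0--1,00--
  2 | --10,-0-0,0-1-,00--
  3 | 0--1,0-1-,00--
  5 | 0--1  (sole → essential)
  6 | --10,0-1-
  7 | 0--1,0-1-
  8 | -0-0,-00-,1--0
  9 | -00-  (sole → essential)
  10 | --10,-0-0,1--0
  12 | 1--0  (sole → essential)
  14 | --10,1--0
Essential prime implicants: -00-, 0--1, 1--0
Petrick residual → --10
Minimum SOP uses 4 PIs: cd' + b'c' + a'd + ad'

4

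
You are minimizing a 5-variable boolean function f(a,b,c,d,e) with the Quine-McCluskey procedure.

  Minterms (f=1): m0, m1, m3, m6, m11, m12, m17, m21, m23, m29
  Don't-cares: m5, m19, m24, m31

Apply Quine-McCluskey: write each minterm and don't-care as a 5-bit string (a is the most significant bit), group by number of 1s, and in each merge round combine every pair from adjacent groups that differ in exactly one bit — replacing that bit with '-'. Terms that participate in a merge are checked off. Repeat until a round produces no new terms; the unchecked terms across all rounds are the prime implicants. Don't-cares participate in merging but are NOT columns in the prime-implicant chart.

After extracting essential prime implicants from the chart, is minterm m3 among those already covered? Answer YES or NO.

YES

size-2^0 implicants → 00000(✓)  00001(✓)  00011(✓)  00101(✓)  00110  01011(✓)  01100  10001(✓)  10011(✓)  10101(✓)  10111(✓)  11000  11101(✓)  11111(✓)
size-2^1 implicants → -0001(✓)  -0011(✓)  -0101(✓)  0-011  00-01(✓)  000-1(✓)  0000-  1-101(✓)  1-111(✓)  10-01(✓)  10-11(✓)  100-1(✓)  101-1(✓)  111-1(✓)
size-2^2 implicants → -0-01  -00-1  1-1-1  10--1
Unchecked terms (primes): -0-01, -00-1, 0-011, 0000-, 00110, 01100, 1-1-1, 10--1, 11000
Minterm coverage:
  m0 ⊆ 0000- [E]
  m1 ⊆ -0-01,-00-1,0000-
  m3 ⊆ -00-1,0-011
  m6 ⊆ 00110 [E]
  m11 ⊆ 0-011 [E]
  m12 ⊆ 01100 [E]
  m17 ⊆ -0-01,-00-1,10--1
  m21 ⊆ -0-01,1-1-1,10--1
  m23 ⊆ 1-1-1,10--1
  m29 ⊆ 1-1-1 [E]
E = {0-011, 0000-, 00110, 01100, 1-1-1}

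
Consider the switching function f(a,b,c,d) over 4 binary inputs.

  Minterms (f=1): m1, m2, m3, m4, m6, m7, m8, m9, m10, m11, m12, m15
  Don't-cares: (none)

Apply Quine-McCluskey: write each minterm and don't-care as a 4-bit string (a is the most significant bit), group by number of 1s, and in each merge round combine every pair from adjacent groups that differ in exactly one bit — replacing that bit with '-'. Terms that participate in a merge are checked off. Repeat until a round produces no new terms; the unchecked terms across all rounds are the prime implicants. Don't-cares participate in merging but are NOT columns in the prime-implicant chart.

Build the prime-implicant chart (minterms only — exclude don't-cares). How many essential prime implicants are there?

2

Round 0: 0001✓ 0010✓ 0011✓ 0100✓ 0110✓ 0111✓ 1000✓ 1001✓ 1010✓ 1011✓ 1100✓ 1111✓
Round 1: -001✓ -010✓ -011✓ -100 -111✓ 0-10✓ 0-11✓ 00-1✓ 001-✓ 01-0 011-✓ 1-00 1-11✓ 10-0✓ 10-1✓ 100-✓ 101-✓
Round 2: --11 -0-1 -01- 0-1- 10--
PIs = {--11, -0-1, -01-, -100, 0-1-, 01-0, 1-00, 10--}
Coverage chart:
  m1: -0-1 ←essential
  m2: -01-,0-1-
  m3: --11,-0-1,-01-,0-1-
  m4: -100,01-0
  m6: 0-1-,01-0
  m7: --11,0-1-
  m8: 1-00,10--
  m9: -0-1,10--
  m10: -01-,10--
  m11: --11,-0-1,-01-,10--
  m12: -100,1-00
  m15: --11 ←essential
Essential: --11, -0-1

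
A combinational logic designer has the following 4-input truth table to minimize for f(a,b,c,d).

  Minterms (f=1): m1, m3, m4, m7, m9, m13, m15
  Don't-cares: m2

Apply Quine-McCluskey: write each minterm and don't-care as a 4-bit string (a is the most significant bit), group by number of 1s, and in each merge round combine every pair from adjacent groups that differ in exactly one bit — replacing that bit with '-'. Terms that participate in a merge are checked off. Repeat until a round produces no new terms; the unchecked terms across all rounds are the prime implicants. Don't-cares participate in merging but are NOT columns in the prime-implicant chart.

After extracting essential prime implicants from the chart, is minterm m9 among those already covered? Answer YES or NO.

NO

size-2^0 implicants → 0001(✓)  0010(✓)  0011(✓)  0100  0111(✓)  1001(✓)  1101(✓)  1111(✓)
size-2^1 implicants → -001  -111  0-11  00-1  001-  1-01  11-1
Unchecked terms (primes): -001, -111, 0-11, 00-1, 001-, 0100, 1-01, 11-1
Minterm coverage:
  m1 ⊆ -001,00-1
  m3 ⊆ 0-11,00-1,001-
  m4 ⊆ 0100 [E]
  m7 ⊆ -111,0-11
  m9 ⊆ -001,1-01
  m13 ⊆ 1-01,11-1
  m15 ⊆ -111,11-1
E = {0100}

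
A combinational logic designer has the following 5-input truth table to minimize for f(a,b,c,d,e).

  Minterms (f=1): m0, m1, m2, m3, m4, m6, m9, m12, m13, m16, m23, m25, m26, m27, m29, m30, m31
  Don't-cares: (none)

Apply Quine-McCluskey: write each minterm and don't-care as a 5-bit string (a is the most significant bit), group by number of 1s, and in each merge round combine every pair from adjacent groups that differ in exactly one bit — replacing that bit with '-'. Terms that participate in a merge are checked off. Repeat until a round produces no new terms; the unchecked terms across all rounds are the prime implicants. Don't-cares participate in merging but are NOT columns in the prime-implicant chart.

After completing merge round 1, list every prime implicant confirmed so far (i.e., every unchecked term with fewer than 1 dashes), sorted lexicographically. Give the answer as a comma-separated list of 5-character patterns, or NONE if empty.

NONE

[col 0] 00000*, 00001*, 00010*, 00011*, 00100*, 00110*, 01001*, 01100*, 01101*, 10000*, 10111*, 11001*, 11010*, 11011*, 11101*, 11110*, 11111*
[col 1] -0000, -1001*, -1101*, 0-001, 0-100, 00-00*, 00-10*, 000-0*, 000-1*, 0000-*, 0001-*, 001-0*, 01-01*, 0110-, 1-111, 11-01*, 11-10*, 11-11*, 110-1*, 1101-*, 111-1*, 1111-*
[col 2] -1-01, 00--0, 000--, 11--1, 11-1-
Prime implicants: -0000, -1-01, 0-001, 0-100, 00--0, 000--, 0110-, 1-111, 11--1, 11-1-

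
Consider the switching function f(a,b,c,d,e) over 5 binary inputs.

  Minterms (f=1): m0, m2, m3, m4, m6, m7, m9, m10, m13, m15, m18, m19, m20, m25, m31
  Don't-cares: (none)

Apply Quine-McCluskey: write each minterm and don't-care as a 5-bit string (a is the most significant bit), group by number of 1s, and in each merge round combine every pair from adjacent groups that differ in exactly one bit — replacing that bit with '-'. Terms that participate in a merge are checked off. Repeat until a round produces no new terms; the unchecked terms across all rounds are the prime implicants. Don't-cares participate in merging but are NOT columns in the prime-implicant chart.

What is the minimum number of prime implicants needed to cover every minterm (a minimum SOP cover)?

8

[col 0] 00000*, 00010*, 00011*, 00100*, 00110*, 00111*, 01001*, 01010*, 01101*, 01111*, 10010*, 10011*, 10100*, 11001*, 11111*
[col 1] -0010*, -0011*, -0100, -1001, -1111, 0-010, 0-111, 00-00*, 00-10*, 00-11*, 000-0*, 0001-*, 001-0*, 0011-*, 01-01, 011-1, 1001-*
[col 2] -001-, 00--0, 00-1-
Prime implicants: -001-, -0100, -1001, -1111, 0-010, 0-111, 00--0, 00-1-, 01-01, 011-1
PI chart (minterm → PIs covering it):
  0 | 00--0  (sole → essential)
  2 | -001-,0-010,00--0,00-1-
  3 | -001-,00-1-
  4 | -0100,00--0
  6 | 00--0,00-1-
  7 | 0-111,00-1-
  9 | -1001,01-01
  10 | 0-010  (sole → essential)
  13 | 01-01,011-1
  15 | -1111,0-111,011-1
  18 | -001-  (sole → essential)
  19 | -001-  (sole → essential)
  20 | -0100  (sole → essential)
  25 | -1001  (sole → essential)
  31 | -1111  (sole → essential)
Essential prime implicants: -001-, -0100, -1001, -1111, 0-010, 00--0
Petrick residual → 0-111, 01-01
Minimum SOP uses 8 PIs: b'c'd + b'cd'e' + bc'd'e + bcde + a'c'de' + a'cde + a'b'e' + a'bd'e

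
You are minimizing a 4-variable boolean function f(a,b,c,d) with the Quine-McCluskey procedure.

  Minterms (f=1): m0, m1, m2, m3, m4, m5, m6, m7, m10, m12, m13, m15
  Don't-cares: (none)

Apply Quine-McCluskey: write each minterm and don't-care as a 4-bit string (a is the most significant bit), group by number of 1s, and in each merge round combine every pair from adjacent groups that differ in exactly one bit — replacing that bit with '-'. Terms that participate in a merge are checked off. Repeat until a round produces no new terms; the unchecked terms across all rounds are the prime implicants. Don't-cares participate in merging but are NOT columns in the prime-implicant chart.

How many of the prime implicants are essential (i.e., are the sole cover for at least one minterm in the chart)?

4

size-2^0 implicants → 0000(✓)  0001(✓)  0010(✓)  0011(✓)  0100(✓)  0101(✓)  0110(✓)  0111(✓)  1010(✓)  1100(✓)  1101(✓)  1111(✓)
size-2^1 implicants → -010  -100(✓)  -101(✓)  -111(✓)  0-00(✓)  0-01(✓)  0-10(✓)  0-11(✓)  00-0(✓)  00-1(✓)  000-(✓)  001-(✓)  01-0(✓)  01-1(✓)  010-(✓)  011-(✓)  11-1(✓)  110-(✓)
size-2^2 implicants → -1-1  -10-  0--0(✓)  0--1(✓)  0-0-(✓)  0-1-(✓)  00--(✓)  01--(✓)
size-2^3 implicants → 0---
Unchecked terms (primes): -010, -1-1, -10-, 0---
Minterm coverage:
  m0 ⊆ 0--- [E]
  m1 ⊆ 0--- [E]
  m2 ⊆ -010,0---
  m3 ⊆ 0--- [E]
  m4 ⊆ -10-,0---
  m5 ⊆ -1-1,-10-,0---
  m6 ⊆ 0--- [E]
  m7 ⊆ -1-1,0---
  m10 ⊆ -010 [E]
  m12 ⊆ -10- [E]
  m13 ⊆ -1-1,-10-
  m15 ⊆ -1-1 [E]
E = {-010, -1-1, -10-, 0---}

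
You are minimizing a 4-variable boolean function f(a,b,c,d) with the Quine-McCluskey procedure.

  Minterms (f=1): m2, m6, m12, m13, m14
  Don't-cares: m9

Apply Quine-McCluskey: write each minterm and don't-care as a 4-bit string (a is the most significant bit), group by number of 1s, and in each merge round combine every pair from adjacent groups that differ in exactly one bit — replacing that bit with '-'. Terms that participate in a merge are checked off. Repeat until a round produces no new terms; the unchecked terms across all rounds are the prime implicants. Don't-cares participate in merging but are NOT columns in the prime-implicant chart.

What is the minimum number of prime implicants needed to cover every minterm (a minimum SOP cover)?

Round 0: 0010✓ 0110✓ 1001✓ 1100✓ 1101✓ 1110✓
Round 1: -110 0-10 1-01 11-0 110-
PIs = {-110, 0-10, 1-01, 11-0, 110-}
Coverage chart:
  m2: 0-10 ←essential
  m6: -110,0-10
  m12: 11-0,110-
  m13: 1-01,110-
  m14: -110,11-0
Essential: 0-10
Petrick residual → -110, 110-
Min cover (3 terms): bcd' + a'cd' + abc'

3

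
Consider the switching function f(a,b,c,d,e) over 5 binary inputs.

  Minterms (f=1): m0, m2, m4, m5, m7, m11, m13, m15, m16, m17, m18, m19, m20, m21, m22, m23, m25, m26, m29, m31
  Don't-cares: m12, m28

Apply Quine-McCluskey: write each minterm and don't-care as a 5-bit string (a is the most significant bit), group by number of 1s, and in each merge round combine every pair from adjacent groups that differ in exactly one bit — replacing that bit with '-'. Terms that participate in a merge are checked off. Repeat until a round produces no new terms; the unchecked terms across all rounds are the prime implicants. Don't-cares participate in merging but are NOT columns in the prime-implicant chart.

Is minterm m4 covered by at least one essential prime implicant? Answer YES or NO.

NO

Round 0: 00000✓ 00010✓ 00100✓ 00101✓ 00111✓ 01011✓ 01100✓ 01101✓ 01111✓ 10000✓ 10001✓ 10010✓ 10011✓ 10100✓ 10101✓ 10110✓ 10111✓ 11001✓ 11010✓ 11100✓ 11101✓ 11111✓
Round 1: -0000✓ -0010✓ -0100✓ -0101✓ -0111✓ -1100✓ -1101✓ -1111✓ 0-100✓ 0-101✓ 0-111✓ 00-00✓ 000-0✓ 001-1✓ 0010-✓ 01-11 011-1✓ 0110-✓ 1-001✓ 1-010 1-100✓ 1-101✓ 1-111✓ 10-00✓ 10-01✓ 10-10✓ 10-11✓ 100-0✓ 100-1✓ 1000-✓ 1001-✓ 101-0✓ 101-1✓ 1010-✓ 1011-✓ 11-01✓ 111-1✓ 1110-✓
Round 2: --100✓ --101✓ --111✓ -0-00 -00-0 -01-1✓ -010-✓ -11-1✓ -110-✓ 0-1-1✓ 0-10-✓ 1--01 1-1-1✓ 1-10-✓ 10--0✓ 10--1✓ 10-0-✓ 10-1-✓ 100--✓ 101--✓
Round 3: --1-1 --10- 10---
PIs = {--1-1, --10-, -0-00, -00-0, 01-11, 1--01, 1-010, 10---}
Coverage chart:
  m0: -0-00,-00-0
  m2: -00-0 ←essential
  m4: --10-,-0-00
  m5: --1-1,--10-
  m7: --1-1 ←essential
  m11: 01-11 ←essential
  m13: --1-1,--10-
  m15: --1-1,01-11
  m16: -0-00,-00-0,10---
  m17: 1--01,10---
  m18: -00-0,1-010,10---
  m19: 10--- ←essential
  m20: --10-,-0-00,10---
  m21: --1-1,--10-,1--01,10---
  m22: 10--- ←essential
  m23: --1-1,10---
  m25: 1--01 ←essential
  m26: 1-010 ←essential
  m29: --1-1,--10-,1--01
  m31: --1-1 ←essential
Essential: --1-1, -00-0, 01-11, 1--01, 1-010, 10---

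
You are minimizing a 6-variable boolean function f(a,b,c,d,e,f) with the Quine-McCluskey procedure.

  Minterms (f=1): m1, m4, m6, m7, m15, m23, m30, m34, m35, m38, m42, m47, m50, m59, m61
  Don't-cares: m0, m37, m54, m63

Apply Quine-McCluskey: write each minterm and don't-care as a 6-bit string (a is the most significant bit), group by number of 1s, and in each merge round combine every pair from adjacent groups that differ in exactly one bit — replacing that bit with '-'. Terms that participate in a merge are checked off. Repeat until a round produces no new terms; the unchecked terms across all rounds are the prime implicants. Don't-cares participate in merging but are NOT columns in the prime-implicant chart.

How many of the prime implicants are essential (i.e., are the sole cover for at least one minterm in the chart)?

8

Round 0: 000000✓ 000001✓ 000100✓ 000110✓ 000111✓ 001111✓ 010111✓ 011110 100010✓ 100011✓ 100101 100110✓ 101010✓ 101111✓ 110010✓ 110110✓ 111011✓ 111101✓ 111111✓
Round 1: -00110 -01111 0-0111 00-111 000-00 00000- 0001-0 00011- 1-0010✓ 1-0110✓ 1-1111 10-010 100-10✓ 10001- 110-10✓ 111-11 1111-1
Round 2: 1-0-10
PIs = {-00110, -01111, 0-0111, 00-111, 000-00, 00000-, 0001-0, 00011-, 011110, 1-0-10, 1-1111, 10-010, 10001-, 100101, 111-11, 1111-1}
Coverage chart:
  m1: 00000- ←essential
  m4: 000-00,0001-0
  m6: -00110,0001-0,00011-
  m7: 0-0111,00-111,00011-
  m15: -01111,00-111
  m23: 0-0111 ←essential
  m30: 011110 ←essential
  m34: 1-0-10,10-010,10001-
  m35: 10001- ←essential
  m38: -00110,1-0-10
  m42: 10-010 ←essential
  m47: -01111,1-1111
  m50: 1-0-10 ←essential
  m59: 111-11 ←essential
  m61: 1111-1 ←essential
Essential: 0-0111, 00000-, 011110, 1-0-10, 10-010, 10001-, 111-11, 1111-1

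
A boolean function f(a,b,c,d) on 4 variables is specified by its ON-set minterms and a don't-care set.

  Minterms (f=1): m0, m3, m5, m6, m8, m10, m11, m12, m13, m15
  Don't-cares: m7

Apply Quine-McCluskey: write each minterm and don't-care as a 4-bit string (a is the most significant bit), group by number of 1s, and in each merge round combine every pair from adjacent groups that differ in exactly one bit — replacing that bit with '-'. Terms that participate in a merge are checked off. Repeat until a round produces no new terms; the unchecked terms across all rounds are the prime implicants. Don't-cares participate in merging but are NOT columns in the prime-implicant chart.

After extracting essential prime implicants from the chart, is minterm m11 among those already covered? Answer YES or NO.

YES

Round 0: 0000✓ 0011✓ 0101✓ 0110✓ 0111✓ 1000✓ 1010✓ 1011✓ 1100✓ 1101✓ 1111✓
Round 1: -000 -011✓ -101✓ -111✓ 0-11✓ 01-1✓ 011- 1-00 1-11✓ 10-0 101- 11-1✓ 110-
Round 2: --11 -1-1
PIs = {--11, -000, -1-1, 011-, 1-00, 10-0, 101-, 110-}
Coverage chart:
  m0: -000 ←essential
  m3: --11 ←essential
  m5: -1-1 ←essential
  m6: 011- ←essential
  m8: -000,1-00,10-0
  m10: 10-0,101-
  m11: --11,101-
  m12: 1-00,110-
  m13: -1-1,110-
  m15: --11,-1-1
Essential: --11, -000, -1-1, 011-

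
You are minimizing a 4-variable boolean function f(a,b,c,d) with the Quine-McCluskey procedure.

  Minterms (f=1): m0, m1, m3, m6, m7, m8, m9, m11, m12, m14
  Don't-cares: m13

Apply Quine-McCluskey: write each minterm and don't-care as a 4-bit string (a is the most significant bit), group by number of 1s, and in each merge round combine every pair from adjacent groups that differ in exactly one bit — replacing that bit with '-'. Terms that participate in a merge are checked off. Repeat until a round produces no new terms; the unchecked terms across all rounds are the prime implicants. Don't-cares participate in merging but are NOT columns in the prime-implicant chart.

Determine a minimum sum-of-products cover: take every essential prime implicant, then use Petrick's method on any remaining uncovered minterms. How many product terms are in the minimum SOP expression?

4

[col 0] 0000*, 0001*, 0011*, 0110*, 0111*, 1000*, 1001*, 1011*, 1100*, 1101*, 1110*
[col 1] -000*, -001*, -011*, -110, 0-11, 00-1*, 000-*, 011-, 1-00*, 1-01*, 10-1*, 100-*, 11-0, 110-*
[col 2] -0-1, -00-, 1-0-
Prime implicants: -0-1, -00-, -110, 0-11, 011-, 1-0-, 11-0
PI chart (minterm → PIs covering it):
  0 | -00-  (sole → essential)
  1 | -0-1,-00-
  3 | -0-1,0-11
  6 | -110,011-
  7 | 0-11,011-
  8 | -00-,1-0-
  9 | -0-1,-00-,1-0-
  11 | -0-1  (sole → essential)
  12 | 1-0-,11-0
  14 | -110,11-0
Essential prime implicants: -0-1, -00-
Petrick residual → 011-, 11-0
Minimum SOP uses 4 PIs: b'd + b'c' + a'bc + abd'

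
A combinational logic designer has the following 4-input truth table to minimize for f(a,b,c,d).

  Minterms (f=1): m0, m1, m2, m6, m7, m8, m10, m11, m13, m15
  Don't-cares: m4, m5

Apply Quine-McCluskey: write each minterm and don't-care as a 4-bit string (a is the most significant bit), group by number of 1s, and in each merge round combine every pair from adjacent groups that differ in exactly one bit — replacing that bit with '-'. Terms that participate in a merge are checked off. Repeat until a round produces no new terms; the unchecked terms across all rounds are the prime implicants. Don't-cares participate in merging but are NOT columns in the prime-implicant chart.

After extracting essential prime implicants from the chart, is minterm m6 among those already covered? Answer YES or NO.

NO

Round 0: 0000✓ 0001✓ 0010✓ 0100✓ 0101✓ 0110✓ 0111✓ 1000✓ 1010✓ 1011✓ 1101✓ 1111✓
Round 1: -000✓ -010✓ -101✓ -111✓ 0-00✓ 0-01✓ 0-10✓ 00-0✓ 000-✓ 01-0✓ 01-1✓ 010-✓ 011-✓ 1-11 10-0✓ 101- 11-1✓
Round 2: -0-0 -1-1 0--0 0-0- 01--
PIs = {-0-0, -1-1, 0--0, 0-0-, 01--, 1-11, 101-}
Coverage chart:
  m0: -0-0,0--0,0-0-
  m1: 0-0- ←essential
  m2: -0-0,0--0
  m6: 0--0,01--
  m7: -1-1,01--
  m8: -0-0 ←essential
  m10: -0-0,101-
  m11: 1-11,101-
  m13: -1-1 ←essential
  m15: -1-1,1-11
Essential: -0-0, -1-1, 0-0-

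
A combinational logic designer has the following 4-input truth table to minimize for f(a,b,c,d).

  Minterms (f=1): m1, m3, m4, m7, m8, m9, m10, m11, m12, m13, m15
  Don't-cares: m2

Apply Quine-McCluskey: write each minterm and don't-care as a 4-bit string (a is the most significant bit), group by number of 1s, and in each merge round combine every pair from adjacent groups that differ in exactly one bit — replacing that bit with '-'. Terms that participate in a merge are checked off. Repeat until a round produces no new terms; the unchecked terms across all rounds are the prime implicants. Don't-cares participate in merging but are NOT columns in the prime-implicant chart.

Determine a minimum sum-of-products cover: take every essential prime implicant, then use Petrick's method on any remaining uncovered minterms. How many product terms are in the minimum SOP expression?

5

size-2^0 implicants → 0001(✓)  0010(✓)  0011(✓)  0100(✓)  0111(✓)  1000(✓)  1001(✓)  1010(✓)  1011(✓)  1100(✓)  1101(✓)  1111(✓)
size-2^1 implicants → -001(✓)  -010(✓)  -011(✓)  -100  -111(✓)  0-11(✓)  00-1(✓)  001-(✓)  1-00(✓)  1-01(✓)  1-11(✓)  10-0(✓)  10-1(✓)  100-(✓)  101-(✓)  11-1(✓)  110-(✓)
size-2^2 implicants → --11  -0-1  -01-  1--1  1-0-  10--
Unchecked terms (primes): --11, -0-1, -01-, -100, 1--1, 1-0-, 10--
Minterm coverage:
  m1 ⊆ -0-1 [E]
  m3 ⊆ --11,-0-1,-01-
  m4 ⊆ -100 [E]
  m7 ⊆ --11 [E]
  m8 ⊆ 1-0-,10--
  m9 ⊆ -0-1,1--1,1-0-,10--
  m10 ⊆ -01-,10--
  m11 ⊆ --11,-0-1,-01-,1--1,10--
  m12 ⊆ -100,1-0-
  m13 ⊆ 1--1,1-0-
  m15 ⊆ --11,1--1
E = {--11, -0-1, -100}
Petrick residual → -01-, 1-0-
Cover = cd + b'd + b'c + bc'd' + ac'  |cover|=5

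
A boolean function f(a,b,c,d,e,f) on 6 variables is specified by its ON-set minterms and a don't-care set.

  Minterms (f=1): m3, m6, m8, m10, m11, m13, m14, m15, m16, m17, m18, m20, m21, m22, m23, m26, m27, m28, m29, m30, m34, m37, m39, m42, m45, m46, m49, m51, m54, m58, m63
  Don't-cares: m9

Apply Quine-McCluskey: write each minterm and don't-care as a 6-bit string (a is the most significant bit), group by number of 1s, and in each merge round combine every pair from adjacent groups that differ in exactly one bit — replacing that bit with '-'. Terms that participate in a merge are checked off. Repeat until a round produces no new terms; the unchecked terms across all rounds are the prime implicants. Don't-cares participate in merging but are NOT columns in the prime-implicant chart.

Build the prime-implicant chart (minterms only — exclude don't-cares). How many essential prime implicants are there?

Round 0: 000011✓ 000110✓ 001000✓ 001001✓ 001010✓ 001011✓ 001101✓ 001110✓ 001111✓ 010000✓ 010001✓ 010010✓ 010100✓ 010101✓ 010110✓ 010111✓ 011010✓ 011011✓ 011100✓ 011101✓ 011110✓ 100010✓ 100101✓ 100111✓ 101010✓ 101101✓ 101110✓ 110001✓ 110011✓ 110110✓ 111010✓ 111111
Round 1: -01010✓ -01101 -01110✓ -10001 -10110 -11010✓ 0-0110✓ 0-1010✓ 0-1011✓ 0-1101 0-1110✓ 00-011 00-110✓ 001-01✓ 001-10✓ 001-11✓ 0010-0✓ 0010-1✓ 00100-✓ 00101-✓ 0011-1✓ 00111-✓ 01-010✓ 01-100✓ 01-101✓ 01-110✓ 010-00✓ 010-01✓ 010-10✓ 0100-0✓ 01000-✓ 0101-0✓ 0101-1✓ 01010-✓ 01011-✓ 011-10✓ 01101-✓ 0111-0✓ 01110-✓ 1-1010✓ 10-010 10-101 1001-1 101-10✓ 1100-1
Round 2: --1010 -01-10 0--110 0-1-10 0-101- 001--1 001-1- 0010-- 01--10 01-1-0 01-10- 010--0 010-0- 0101--
PIs = {--1010, -01-10, -01101, -10001, -10110, 0--110, 0-1-10, 0-101-, 0-1101, 00-011, 001--1, 001-1-, 0010--, 01--10, 01-1-0, 01-10-, 010--0, 010-0-, 0101--, 10-010, 10-101, 1001-1, 1100-1, 111111}
Coverage chart:
  m3: 00-011 ←essential
  m6: 0--110 ←essential
  m8: 0010-- ←essential
  m10: --1010,-01-10,0-1-10,0-101-,001-1-,0010--
  m11: 0-101-,00-011,001--1,001-1-,0010--
  m13: -01101,0-1101,001--1
  m14: -01-10,0--110,0-1-10,001-1-
  m15: 001--1,001-1-
  m16: 010--0,010-0-
  m17: -10001,010-0-
  m18: 01--10,010--0
  m20: 01-1-0,01-10-,010--0,010-0-,0101--
  m21: 01-10-,010-0-,0101--
  m22: -10110,0--110,01--10,01-1-0,010--0,0101--
  m23: 0101-- ←essential
  m26: --1010,0-1-10,0-101-,01--10
  m27: 0-101- ←essential
  m28: 01-1-0,01-10-
  m29: 0-1101,01-10-
  m30: 0--110,0-1-10,01--10,01-1-0
  m34: 10-010 ←essential
  m37: 10-101,1001-1
  m39: 1001-1 ←essential
  m42: --1010,-01-10,10-010
  m45: -01101,10-101
  m46: -01-10 ←essential
  m49: -10001,1100-1
  m51: 1100-1 ←essential
  m54: -10110 ←essential
  m58: --1010 ←essential
  m63: 111111 ←essential
Essential: --1010, -01-10, -10110, 0--110, 0-101-, 00-011, 0010--, 0101--, 10-010, 1001-1, 1100-1, 111111

12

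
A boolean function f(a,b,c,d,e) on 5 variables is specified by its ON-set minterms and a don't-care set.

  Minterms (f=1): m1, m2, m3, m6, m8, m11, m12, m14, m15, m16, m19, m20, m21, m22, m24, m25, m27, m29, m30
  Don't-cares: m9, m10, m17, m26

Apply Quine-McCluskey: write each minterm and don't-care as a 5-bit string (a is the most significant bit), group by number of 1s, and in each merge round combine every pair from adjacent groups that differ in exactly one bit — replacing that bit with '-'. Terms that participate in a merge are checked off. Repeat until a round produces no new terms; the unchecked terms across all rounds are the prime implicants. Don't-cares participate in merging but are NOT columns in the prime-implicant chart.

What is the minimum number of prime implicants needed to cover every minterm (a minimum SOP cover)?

Round 0: 00001✓ 00010✓ 00011✓ 00110✓ 01000✓ 01001✓ 01010✓ 01011✓ 01100✓ 01110✓ 01111✓ 10000✓ 10001✓ 10011✓ 10100✓ 10101✓ 10110✓ 11000✓ 11001✓ 11010✓ 11011✓ 11101✓ 11110✓
Round 1: -0001✓ -0011✓ -0110✓ -1000✓ -1001✓ -1010✓ -1011✓ -1110✓ 0-001✓ 0-010✓ 0-011✓ 0-110✓ 00-10✓ 000-1✓ 0001-✓ 01-00✓ 01-10✓ 01-11✓ 010-0✓ 010-1✓ 0100-✓ 0101-✓ 011-0✓ 0111-✓ 1-000✓ 1-001✓ 1-011✓ 1-101✓ 1-110✓ 10-00✓ 10-01✓ 100-1✓ 1000-✓ 101-0 1010-✓ 11-01✓ 11-10✓ 110-0✓ 110-1✓ 1100-✓ 1101-✓
Round 2: --001✓ --011✓ --110 -00-1✓ -1-10 -10-0✓ -10-1✓ -100-✓ -101-✓ 0--10 0-0-1✓ 0-01- 01--0 01-1- 010--✓ 1--01 1-0-1✓ 1-00- 10-0- 110--✓
Round 3: --0-1 -10--
PIs = {--0-1, --110, -1-10, -10--, 0--10, 0-01-, 01--0, 01-1-, 1--01, 1-00-, 10-0-, 101-0}
Coverage chart:
  m1: --0-1 ←essential
  m2: 0--10,0-01-
  m3: --0-1,0-01-
  m6: --110,0--10
  m8: -10--,01--0
  m11: --0-1,-10--,0-01-,01-1-
  m12: 01--0 ←essential
  m14: --110,-1-10,0--10,01--0,01-1-
  m15: 01-1- ←essential
  m16: 1-00-,10-0-
  m19: --0-1 ←essential
  m20: 10-0-,101-0
  m21: 1--01,10-0-
  m22: --110,101-0
  m24: -10--,1-00-
  m25: --0-1,-10--,1--01,1-00-
  m27: --0-1,-10--
  m29: 1--01 ←essential
  m30: --110,-1-10
Essential: --0-1, 01--0, 01-1-, 1--01
Petrick residual → --110, -10--, 0--10, 10-0-
Min cover (8 terms): c'e + cde' + bc' + a'de' + a'be' + a'bd + ad'e + ab'd'

8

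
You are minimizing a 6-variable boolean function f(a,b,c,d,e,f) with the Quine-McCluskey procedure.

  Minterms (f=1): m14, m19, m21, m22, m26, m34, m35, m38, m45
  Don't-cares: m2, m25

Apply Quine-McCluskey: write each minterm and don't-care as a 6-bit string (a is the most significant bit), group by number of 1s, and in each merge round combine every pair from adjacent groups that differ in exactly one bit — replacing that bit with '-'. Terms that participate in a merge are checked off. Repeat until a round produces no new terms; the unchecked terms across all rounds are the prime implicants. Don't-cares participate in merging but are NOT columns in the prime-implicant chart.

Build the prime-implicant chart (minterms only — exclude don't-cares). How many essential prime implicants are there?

8

[col 0] 000010*, 001110, 010011, 010101, 010110, 011001, 011010, 100010*, 100011*, 100110*, 101101
[col 1] -00010, 100-10, 10001-
Prime implicants: -00010, 001110, 010011, 010101, 010110, 011001, 011010, 100-10, 10001-, 101101
PI chart (minterm → PIs covering it):
  14 | 001110  (sole → essential)
  19 | 010011  (sole → essential)
  21 | 010101  (sole → essential)
  22 | 010110  (sole → essential)
  26 | 011010  (sole → essential)
  34 | -00010,100-10,10001-
  35 | 10001-  (sole → essential)
  38 | 100-10  (sole → essential)
  45 | 101101  (sole → essential)
Essential prime implicants: 001110, 010011, 010101, 010110, 011010, 100-10, 10001-, 101101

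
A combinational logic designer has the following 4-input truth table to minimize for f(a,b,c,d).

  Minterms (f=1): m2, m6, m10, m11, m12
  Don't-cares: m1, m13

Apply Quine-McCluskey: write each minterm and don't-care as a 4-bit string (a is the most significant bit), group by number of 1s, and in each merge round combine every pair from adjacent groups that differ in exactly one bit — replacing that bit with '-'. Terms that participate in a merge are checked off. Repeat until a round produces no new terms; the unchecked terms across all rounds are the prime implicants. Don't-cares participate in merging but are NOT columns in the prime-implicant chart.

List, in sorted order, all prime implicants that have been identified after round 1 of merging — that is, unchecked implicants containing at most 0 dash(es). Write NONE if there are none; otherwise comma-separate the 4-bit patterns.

size-2^0 implicants → 0001  0010(✓)  0110(✓)  1010(✓)  1011(✓)  1100(✓)  1101(✓)
size-2^1 implicants → -010  0-10  101-  110-
Unchecked terms (primes): -010, 0-10, 0001, 101-, 110-

0001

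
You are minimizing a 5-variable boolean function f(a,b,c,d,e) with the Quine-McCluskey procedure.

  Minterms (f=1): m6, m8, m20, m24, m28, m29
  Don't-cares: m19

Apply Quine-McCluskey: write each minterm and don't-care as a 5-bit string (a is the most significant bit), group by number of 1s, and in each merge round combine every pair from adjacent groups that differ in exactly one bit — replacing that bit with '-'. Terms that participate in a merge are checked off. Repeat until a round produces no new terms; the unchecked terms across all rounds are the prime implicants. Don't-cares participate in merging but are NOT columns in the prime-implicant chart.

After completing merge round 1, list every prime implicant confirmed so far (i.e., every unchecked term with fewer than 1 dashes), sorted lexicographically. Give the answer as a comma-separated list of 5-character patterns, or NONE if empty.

00110, 10011

Round 0: 00110 01000✓ 10011 10100✓ 11000✓ 11100✓ 11101✓
Round 1: -1000 1-100 11-00 1110-
PIs = {-1000, 00110, 1-100, 10011, 11-00, 1110-}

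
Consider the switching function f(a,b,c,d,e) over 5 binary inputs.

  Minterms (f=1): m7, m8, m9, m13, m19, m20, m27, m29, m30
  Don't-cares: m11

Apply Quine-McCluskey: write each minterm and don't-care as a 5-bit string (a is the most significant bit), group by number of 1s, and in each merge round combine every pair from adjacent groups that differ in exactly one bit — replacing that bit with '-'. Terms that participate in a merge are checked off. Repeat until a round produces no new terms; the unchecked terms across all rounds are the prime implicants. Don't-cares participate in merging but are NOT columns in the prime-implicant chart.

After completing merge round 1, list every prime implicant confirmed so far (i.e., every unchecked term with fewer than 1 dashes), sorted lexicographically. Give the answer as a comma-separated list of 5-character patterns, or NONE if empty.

size-2^0 implicants → 00111  01000(✓)  01001(✓)  01011(✓)  01101(✓)  10011(✓)  10100  11011(✓)  11101(✓)  11110
size-2^1 implicants → -1011  -1101  01-01  010-1  0100-  1-011
Unchecked terms (primes): -1011, -1101, 00111, 01-01, 010-1, 0100-, 1-011, 10100, 11110

00111, 10100, 11110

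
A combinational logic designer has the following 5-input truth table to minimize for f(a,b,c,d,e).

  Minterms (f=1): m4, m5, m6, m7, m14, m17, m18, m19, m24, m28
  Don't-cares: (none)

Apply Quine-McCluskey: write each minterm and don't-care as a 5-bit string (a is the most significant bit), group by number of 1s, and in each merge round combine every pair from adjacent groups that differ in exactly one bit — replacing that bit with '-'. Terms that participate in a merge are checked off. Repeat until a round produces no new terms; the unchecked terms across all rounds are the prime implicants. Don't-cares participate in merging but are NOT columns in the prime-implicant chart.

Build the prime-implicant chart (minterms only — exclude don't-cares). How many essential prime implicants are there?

[col 0] 00100*, 00101*, 00110*, 00111*, 01110*, 10001*, 10010*, 10011*, 11000*, 11100*
[col 1] 0-110, 001-0*, 001-1*, 0010-*, 0011-*, 100-1, 1001-, 11-00
[col 2] 001--
Prime implicants: 0-110, 001--, 100-1, 1001-, 11-00
PI chart (minterm → PIs covering it):
  4 | 001--  (sole → essential)
  5 | 001--  (sole → essential)
  6 | 0-110,001--
  7 | 001--  (sole → essential)
  14 | 0-110  (sole → essential)
  17 | 100-1  (sole → essential)
  18 | 1001-  (sole → essential)
  19 | 100-1,1001-
  24 | 11-00  (sole → essential)
  28 | 11-00  (sole → essential)
Essential prime implicants: 0-110, 001--, 100-1, 1001-, 11-00

5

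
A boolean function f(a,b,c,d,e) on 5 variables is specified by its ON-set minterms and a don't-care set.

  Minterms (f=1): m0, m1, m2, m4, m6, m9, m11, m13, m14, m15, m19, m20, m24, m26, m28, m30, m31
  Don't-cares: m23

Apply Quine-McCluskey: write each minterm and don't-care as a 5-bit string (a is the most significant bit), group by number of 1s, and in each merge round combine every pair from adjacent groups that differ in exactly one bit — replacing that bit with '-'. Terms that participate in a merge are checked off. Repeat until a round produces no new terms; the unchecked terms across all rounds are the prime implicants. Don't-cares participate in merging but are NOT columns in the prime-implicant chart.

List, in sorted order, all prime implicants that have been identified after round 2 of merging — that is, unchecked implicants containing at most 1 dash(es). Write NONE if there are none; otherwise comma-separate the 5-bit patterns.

Round 0: 00000✓ 00001✓ 00010✓ 00100✓ 00110✓ 01001✓ 01011✓ 01101✓ 01110✓ 01111✓ 10011✓ 10100✓ 10111✓ 11000✓ 11010✓ 11100✓ 11110✓ 11111✓
Round 1: -0100 -1110✓ -1111✓ 0-001 0-110 00-00✓ 00-10✓ 000-0✓ 0000- 001-0✓ 01-01✓ 01-11✓ 010-1✓ 011-1✓ 0111-✓ 1-100 1-111 10-11 11-00✓ 11-10✓ 110-0✓ 111-0✓ 1111-✓
Round 2: -111- 00--0 01--1 11--0
PIs = {-0100, -111-, 0-001, 0-110, 00--0, 0000-, 01--1, 1-100, 1-111, 10-11, 11--0}

-0100, 0-001, 0-110, 0000-, 1-100, 1-111, 10-11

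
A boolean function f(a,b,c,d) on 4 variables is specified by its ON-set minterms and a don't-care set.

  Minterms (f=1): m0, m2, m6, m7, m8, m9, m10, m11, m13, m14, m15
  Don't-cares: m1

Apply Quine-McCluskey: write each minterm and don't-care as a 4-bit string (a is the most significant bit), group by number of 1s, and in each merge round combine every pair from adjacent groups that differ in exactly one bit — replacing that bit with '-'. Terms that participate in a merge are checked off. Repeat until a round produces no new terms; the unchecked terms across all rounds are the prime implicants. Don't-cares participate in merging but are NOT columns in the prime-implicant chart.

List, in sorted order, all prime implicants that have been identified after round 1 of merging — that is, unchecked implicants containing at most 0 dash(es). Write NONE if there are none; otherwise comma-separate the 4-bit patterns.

[col 0] 0000*, 0001*, 0010*, 0110*, 0111*, 1000*, 1001*, 1010*, 1011*, 1101*, 1110*, 1111*
[col 1] -000*, -001*, -010*, -110*, -111*, 0-10*, 00-0*, 000-*, 011-*, 1-01*, 1-10*, 1-11*, 10-0*, 10-1*, 100-*, 101-*, 11-1*, 111-*
[col 2] --10, -0-0, -00-, -11-, 1--1, 1-1-, 10--
Prime implicants: --10, -0-0, -00-, -11-, 1--1, 1-1-, 10--

NONE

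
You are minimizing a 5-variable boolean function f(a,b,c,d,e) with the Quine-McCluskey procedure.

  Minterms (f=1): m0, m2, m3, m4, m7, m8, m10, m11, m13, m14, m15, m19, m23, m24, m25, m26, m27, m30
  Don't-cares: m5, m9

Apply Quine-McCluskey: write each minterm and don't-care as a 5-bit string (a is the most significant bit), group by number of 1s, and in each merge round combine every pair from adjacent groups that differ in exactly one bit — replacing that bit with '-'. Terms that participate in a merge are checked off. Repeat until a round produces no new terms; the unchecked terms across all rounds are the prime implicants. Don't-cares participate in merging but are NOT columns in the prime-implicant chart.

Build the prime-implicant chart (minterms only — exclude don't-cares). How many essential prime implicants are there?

[col 0] 00000*, 00010*, 00011*, 00100*, 00101*, 00111*, 01000*, 01001*, 01010*, 01011*, 01101*, 01110*, 01111*, 10011*, 10111*, 11000*, 11001*, 11010*, 11011*, 11110*
[col 1] -0011*, -0111*, -1000*, -1001*, -1010*, -1011*, -1110*, 0-000*, 0-010*, 0-011*, 0-101*, 0-111*, 00-00, 00-11*, 000-0*, 0001-*, 001-1*, 0010-, 01-01*, 01-10*, 01-11*, 010-0*, 010-1*, 0100-*, 0101-*, 011-1*, 0111-*, 1-011*, 10-11*, 11-10*, 110-0*, 110-1*, 1100-*, 1101-*
[col 2] --011, -0-11, -1-10, -10-0*, -10-1*, -100-*, -101-*, 0--11, 0-0-0, 0-01-, 0-1-1, 01--1, 01-1-, 010--*, 110--*
[col 3] -10--
Prime implicants: --011, -0-11, -1-10, -10--, 0--11, 0-0-0, 0-01-, 0-1-1, 00-00, 0010-, 01--1, 01-1-
PI chart (minterm → PIs covering it):
  0 | 0-0-0,00-00
  2 | 0-0-0,0-01-
  3 | --011,-0-11,0--11,0-01-
  4 | 00-00,0010-
  7 | -0-11,0--11,0-1-1
  8 | -10--,0-0-0
  10 | -1-10,-10--,0-0-0,0-01-,01-1-
  11 | --011,-10--,0--11,0-01-,01--1,01-1-
  13 | 0-1-1,01--1
  14 | -1-10,01-1-
  15 | 0--11,0-1-1,01--1,01-1-
  19 | --011,-0-11
  23 | -0-11  (sole → essential)
  24 | -10--  (sole → essential)
  25 | -10--  (sole → essential)
  26 | -1-10,-10--
  27 | --011,-10--
  30 | -1-10  (sole → essential)
Essential prime implicants: -0-11, -1-10, -10--

3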